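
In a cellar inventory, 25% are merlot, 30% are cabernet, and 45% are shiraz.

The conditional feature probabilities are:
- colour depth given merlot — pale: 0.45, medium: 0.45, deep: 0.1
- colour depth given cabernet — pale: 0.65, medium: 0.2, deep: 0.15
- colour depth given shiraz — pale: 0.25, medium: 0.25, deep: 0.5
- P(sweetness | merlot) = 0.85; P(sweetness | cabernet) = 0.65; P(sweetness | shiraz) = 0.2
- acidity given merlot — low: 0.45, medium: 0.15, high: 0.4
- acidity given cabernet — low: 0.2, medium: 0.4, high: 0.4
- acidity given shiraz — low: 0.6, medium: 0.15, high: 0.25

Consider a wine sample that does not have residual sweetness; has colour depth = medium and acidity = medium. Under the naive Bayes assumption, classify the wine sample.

merlot: 0.25 × 0.45 × (1−0.85) × 0.15 = 0.00253125
cabernet: 0.3 × 0.2 × (1−0.65) × 0.4 = 0.0084
shiraz: 0.45 × 0.25 × (1−0.2) × 0.15 = 0.0135
Highest score → shiraz.

shiraz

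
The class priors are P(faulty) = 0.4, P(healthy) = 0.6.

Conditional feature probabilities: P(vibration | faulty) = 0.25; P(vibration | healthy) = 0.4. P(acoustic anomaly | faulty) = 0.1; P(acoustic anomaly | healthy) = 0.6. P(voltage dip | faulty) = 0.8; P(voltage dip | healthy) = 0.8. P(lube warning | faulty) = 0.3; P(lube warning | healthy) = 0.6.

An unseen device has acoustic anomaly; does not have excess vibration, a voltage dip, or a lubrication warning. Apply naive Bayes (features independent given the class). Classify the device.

faulty: 0.4 × (1−0.25) × 0.1 × (1−0.8) × (1−0.3) = 0.0042
healthy: 0.6 × (1−0.4) × 0.6 × (1−0.8) × (1−0.6) = 0.01728
Highest score → healthy.

healthy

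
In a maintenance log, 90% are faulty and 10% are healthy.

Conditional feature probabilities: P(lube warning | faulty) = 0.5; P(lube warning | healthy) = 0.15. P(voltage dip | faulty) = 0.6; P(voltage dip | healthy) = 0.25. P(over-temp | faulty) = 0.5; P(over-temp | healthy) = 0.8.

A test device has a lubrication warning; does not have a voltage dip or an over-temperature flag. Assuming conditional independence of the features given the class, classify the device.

faulty

faulty: 0.9 × 0.5 × (1−0.6) × (1−0.5) = 0.09
healthy: 0.1 × 0.15 × (1−0.25) × (1−0.8) = 0.00225
Highest score → faulty.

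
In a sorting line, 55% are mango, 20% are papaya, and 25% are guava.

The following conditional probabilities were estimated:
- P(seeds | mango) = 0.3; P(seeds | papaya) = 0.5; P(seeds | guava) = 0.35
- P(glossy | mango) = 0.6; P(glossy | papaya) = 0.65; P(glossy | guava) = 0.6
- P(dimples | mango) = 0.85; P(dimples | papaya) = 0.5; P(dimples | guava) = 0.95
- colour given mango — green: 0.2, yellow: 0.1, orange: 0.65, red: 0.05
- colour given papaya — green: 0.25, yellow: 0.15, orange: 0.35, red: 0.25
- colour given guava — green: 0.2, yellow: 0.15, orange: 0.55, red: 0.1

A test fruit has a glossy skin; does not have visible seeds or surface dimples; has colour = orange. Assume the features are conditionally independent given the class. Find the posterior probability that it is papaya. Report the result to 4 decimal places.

0.3110

mango: 0.55 × (1−0.3) × 0.6 × (1−0.85) × 0.65 = 0.0225225
papaya: 0.2 × (1−0.5) × 0.65 × (1−0.5) × 0.35 = 0.011375
guava: 0.25 × (1−0.35) × 0.6 × (1−0.95) × 0.55 = 0.00268125
P(papaya | x) = 0.011375 / 0.03657875 ≈ 0.3110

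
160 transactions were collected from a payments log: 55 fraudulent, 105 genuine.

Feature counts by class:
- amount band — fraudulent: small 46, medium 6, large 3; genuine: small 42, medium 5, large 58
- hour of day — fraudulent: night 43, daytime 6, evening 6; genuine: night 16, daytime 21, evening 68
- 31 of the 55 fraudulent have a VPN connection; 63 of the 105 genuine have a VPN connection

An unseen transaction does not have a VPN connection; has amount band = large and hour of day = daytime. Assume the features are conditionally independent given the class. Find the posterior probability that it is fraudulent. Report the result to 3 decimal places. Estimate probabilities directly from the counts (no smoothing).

0.030

fraudulent: (55/160) × (3/55) × (6/55) × (24/55) ≈ 0.000892562
genuine: (105/160) × (58/105) × (21/105) × (42/105) = 0.029
P(fraudulent | x) = 0.000892562 / 0.029892562 ≈ 0.030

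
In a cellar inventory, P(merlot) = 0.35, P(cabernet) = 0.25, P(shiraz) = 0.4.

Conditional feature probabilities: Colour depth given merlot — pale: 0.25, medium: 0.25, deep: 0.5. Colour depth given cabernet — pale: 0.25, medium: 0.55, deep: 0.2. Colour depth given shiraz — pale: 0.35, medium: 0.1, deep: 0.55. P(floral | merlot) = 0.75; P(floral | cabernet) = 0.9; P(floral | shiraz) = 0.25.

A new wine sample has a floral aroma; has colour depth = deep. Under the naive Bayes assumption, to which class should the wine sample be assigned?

merlot

merlot: 0.35 × 0.5 × 0.75 = 0.13125
cabernet: 0.25 × 0.2 × 0.9 = 0.045
shiraz: 0.4 × 0.55 × 0.25 = 0.055
Highest score → merlot.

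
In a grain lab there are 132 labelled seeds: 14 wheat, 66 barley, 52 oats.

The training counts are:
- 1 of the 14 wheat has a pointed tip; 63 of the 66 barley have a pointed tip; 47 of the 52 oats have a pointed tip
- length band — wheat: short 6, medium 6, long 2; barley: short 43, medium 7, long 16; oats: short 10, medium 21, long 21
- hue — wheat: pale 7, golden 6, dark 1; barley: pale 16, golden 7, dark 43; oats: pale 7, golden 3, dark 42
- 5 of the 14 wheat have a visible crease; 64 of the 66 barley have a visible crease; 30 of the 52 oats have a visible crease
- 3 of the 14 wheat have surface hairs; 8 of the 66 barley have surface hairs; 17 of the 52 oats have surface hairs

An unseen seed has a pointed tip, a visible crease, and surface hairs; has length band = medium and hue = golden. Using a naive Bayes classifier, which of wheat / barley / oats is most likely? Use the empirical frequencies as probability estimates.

wheat: (14/132) × (1/14) × (6/14) × (6/14) × (5/14) × (3/14) ≈ 0.00010649
barley: (66/132) × (63/66) × (7/66) × (7/66) × (64/66) × (8/66) ≈ 0.00063104
oats: (52/132) × (47/52) × (21/52) × (3/52) × (30/52) × (17/52) ≈ 0.00156466
Highest score → oats.

oats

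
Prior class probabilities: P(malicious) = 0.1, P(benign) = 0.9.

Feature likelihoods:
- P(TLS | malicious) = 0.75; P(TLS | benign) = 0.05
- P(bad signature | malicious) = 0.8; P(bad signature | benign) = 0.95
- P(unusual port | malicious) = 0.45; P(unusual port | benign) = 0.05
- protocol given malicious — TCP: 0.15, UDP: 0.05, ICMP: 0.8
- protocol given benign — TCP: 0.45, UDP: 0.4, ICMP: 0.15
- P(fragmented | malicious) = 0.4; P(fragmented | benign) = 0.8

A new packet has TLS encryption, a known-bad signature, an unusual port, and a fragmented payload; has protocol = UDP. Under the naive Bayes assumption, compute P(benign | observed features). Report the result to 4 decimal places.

0.5588

malicious: 0.1 × 0.75 × 0.8 × 0.45 × 0.05 × 0.4 = 0.00054
benign: 0.9 × 0.05 × 0.95 × 0.05 × 0.4 × 0.8 = 0.000684
P(benign | x) = 0.000684 / 0.001224 ≈ 0.5588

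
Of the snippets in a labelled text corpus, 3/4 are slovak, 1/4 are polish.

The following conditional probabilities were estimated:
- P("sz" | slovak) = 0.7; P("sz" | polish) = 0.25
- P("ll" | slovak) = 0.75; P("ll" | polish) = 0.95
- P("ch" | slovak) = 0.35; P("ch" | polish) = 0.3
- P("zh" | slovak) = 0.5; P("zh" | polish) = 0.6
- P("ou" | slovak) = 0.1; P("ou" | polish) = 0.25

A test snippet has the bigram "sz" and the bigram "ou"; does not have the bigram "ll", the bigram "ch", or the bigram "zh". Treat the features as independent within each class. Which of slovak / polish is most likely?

slovak: 0.75 × 0.7 × (1−0.75) × (1−0.35) × (1−0.5) × 0.1 = 0.004265625
polish: 0.25 × 0.25 × (1−0.95) × (1−0.3) × (1−0.6) × 0.25 = 0.00021875
Highest score → slovak.

slovak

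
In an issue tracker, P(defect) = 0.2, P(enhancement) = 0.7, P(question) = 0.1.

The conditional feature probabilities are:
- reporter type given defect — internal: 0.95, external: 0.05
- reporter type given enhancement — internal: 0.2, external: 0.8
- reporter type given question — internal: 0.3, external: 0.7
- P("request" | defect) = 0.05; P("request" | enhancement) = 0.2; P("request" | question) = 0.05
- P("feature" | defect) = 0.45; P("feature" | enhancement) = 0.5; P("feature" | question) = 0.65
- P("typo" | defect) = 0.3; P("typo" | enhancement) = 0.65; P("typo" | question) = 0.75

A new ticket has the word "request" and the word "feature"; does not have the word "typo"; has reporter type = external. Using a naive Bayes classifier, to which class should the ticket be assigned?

defect: 0.2 × 0.05 × 0.05 × 0.45 × (1−0.3) = 0.0001575
enhancement: 0.7 × 0.8 × 0.2 × 0.5 × (1−0.65) = 0.0196
question: 0.1 × 0.7 × 0.05 × 0.65 × (1−0.75) = 0.00056875
Highest score → enhancement.

enhancement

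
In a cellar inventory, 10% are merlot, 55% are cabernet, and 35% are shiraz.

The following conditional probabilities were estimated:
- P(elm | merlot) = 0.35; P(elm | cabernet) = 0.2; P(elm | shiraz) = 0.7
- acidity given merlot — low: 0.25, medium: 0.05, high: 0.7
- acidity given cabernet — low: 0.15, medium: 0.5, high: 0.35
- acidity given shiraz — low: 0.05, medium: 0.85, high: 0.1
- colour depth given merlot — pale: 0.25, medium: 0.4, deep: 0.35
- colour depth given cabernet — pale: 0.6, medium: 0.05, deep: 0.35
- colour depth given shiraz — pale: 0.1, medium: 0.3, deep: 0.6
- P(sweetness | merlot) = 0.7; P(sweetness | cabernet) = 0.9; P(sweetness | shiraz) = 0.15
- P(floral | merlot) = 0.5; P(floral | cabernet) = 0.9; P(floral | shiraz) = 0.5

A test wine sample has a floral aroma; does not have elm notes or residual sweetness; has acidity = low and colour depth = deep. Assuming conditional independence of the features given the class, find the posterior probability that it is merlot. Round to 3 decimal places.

merlot: 0.1 × (1−0.35) × 0.25 × 0.35 × (1−0.7) × 0.5 = 0.000853125
cabernet: 0.55 × (1−0.2) × 0.15 × 0.35 × (1−0.9) × 0.9 = 0.002079
shiraz: 0.35 × (1−0.7) × 0.05 × 0.6 × (1−0.15) × 0.5 = 0.00133875
P(merlot | x) = 0.000853125 / 0.004270875 ≈ 0.200

0.200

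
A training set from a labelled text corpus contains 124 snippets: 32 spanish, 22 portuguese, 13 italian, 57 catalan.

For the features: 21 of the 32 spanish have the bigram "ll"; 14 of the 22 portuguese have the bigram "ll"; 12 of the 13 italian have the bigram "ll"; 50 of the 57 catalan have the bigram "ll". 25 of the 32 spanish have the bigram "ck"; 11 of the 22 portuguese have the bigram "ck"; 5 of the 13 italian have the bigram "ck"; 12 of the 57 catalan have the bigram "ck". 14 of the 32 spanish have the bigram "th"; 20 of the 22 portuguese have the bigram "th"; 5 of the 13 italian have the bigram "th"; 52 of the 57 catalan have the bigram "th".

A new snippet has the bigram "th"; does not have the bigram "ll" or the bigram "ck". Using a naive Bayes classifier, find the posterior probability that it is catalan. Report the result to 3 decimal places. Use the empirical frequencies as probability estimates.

spanish: (32/124) × (11/32) × (7/32) × (14/32) ≈ 0.00848979
portuguese: (22/124) × (8/22) × (11/22) × (20/22) ≈ 0.0293255
italian: (13/124) × (1/13) × (8/13) × (5/13) ≈ 0.00190876
catalan: (57/124) × (7/57) × (45/57) × (52/57) ≈ 0.0406577
P(catalan | x) = 0.0406577 / 0.08038175 ≈ 0.506

0.506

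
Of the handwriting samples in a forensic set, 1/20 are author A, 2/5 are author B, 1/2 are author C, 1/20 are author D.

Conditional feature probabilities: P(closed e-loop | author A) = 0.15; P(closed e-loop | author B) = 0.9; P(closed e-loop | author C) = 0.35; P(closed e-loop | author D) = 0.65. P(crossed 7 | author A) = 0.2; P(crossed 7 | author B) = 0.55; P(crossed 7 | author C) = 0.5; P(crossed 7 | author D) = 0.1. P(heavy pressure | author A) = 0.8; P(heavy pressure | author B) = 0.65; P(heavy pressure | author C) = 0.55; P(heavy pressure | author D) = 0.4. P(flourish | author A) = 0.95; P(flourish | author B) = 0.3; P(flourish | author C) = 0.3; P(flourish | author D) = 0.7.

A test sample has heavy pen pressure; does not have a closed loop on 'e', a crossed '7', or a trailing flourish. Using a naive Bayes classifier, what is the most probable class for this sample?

author C

author A: 0.05 × (1−0.15) × (1−0.2) × 0.8 × (1−0.95) = 0.00136
author B: 0.4 × (1−0.9) × (1−0.55) × 0.65 × (1−0.3) = 0.00819
author C: 0.5 × (1−0.35) × (1−0.5) × 0.55 × (1−0.3) = 0.0625625
author D: 0.05 × (1−0.65) × (1−0.1) × 0.4 × (1−0.7) = 0.00189
Highest score → author C.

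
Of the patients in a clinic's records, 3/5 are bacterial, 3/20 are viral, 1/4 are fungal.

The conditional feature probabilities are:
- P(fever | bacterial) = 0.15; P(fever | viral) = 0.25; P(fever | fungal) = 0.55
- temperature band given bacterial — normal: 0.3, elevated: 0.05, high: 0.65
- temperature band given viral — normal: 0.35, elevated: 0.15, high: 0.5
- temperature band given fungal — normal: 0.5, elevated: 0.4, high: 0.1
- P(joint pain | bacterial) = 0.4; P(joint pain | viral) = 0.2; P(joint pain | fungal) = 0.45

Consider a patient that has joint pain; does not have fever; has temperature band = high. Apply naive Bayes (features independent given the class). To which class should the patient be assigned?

bacterial: 0.6 × (1−0.15) × 0.65 × 0.4 = 0.1326
viral: 0.15 × (1−0.25) × 0.5 × 0.2 = 0.01125
fungal: 0.25 × (1−0.55) × 0.1 × 0.45 = 0.0050625
Highest score → bacterial.

bacterial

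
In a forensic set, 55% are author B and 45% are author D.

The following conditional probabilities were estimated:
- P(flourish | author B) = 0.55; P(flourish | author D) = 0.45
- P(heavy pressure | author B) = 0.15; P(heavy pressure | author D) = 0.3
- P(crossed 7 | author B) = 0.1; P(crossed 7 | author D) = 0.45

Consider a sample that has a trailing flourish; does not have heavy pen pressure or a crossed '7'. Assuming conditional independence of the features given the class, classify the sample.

author B

author B: 0.55 × 0.55 × (1−0.15) × (1−0.1) = 0.2314125
author D: 0.45 × 0.45 × (1−0.3) × (1−0.45) = 0.0779625
Highest score → author B.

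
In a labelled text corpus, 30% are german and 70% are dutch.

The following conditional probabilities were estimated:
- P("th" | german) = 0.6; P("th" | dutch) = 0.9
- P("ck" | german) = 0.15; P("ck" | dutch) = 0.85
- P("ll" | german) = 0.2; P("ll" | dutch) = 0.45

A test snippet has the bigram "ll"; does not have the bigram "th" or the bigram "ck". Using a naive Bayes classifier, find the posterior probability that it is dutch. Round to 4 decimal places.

german: 0.3 × (1−0.6) × (1−0.15) × 0.2 = 0.0204
dutch: 0.7 × (1−0.9) × (1−0.85) × 0.45 = 0.004725
P(dutch | x) = 0.004725 / 0.025125 ≈ 0.1881

0.1881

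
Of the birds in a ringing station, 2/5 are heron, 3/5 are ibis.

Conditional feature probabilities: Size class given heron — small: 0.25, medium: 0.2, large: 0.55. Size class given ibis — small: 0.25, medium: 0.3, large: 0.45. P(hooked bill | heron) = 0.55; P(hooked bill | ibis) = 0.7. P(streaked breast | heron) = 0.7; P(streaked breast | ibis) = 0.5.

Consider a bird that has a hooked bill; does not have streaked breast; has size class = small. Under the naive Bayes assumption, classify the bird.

ibis

heron: 0.4 × 0.25 × 0.55 × (1−0.7) = 0.0165
ibis: 0.6 × 0.25 × 0.7 × (1−0.5) = 0.0525
Highest score → ibis.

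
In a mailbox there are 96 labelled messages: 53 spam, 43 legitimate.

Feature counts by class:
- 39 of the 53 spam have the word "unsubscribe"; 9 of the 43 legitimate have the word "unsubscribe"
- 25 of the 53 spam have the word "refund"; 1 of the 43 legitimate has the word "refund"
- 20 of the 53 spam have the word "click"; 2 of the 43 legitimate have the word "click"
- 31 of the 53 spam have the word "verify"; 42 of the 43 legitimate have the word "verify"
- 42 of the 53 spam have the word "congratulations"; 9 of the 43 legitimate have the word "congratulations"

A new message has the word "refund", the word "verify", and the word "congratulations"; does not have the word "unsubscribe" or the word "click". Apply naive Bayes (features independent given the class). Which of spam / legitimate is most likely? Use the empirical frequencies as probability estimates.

spam: (53/96) × (14/53) × (25/53) × (33/53) × (31/53) × (42/53) ≈ 0.0198526
legitimate: (43/96) × (34/43) × (1/43) × (41/43) × (42/43) × (9/43) ≈ 0.0016055
Highest score → spam.

spam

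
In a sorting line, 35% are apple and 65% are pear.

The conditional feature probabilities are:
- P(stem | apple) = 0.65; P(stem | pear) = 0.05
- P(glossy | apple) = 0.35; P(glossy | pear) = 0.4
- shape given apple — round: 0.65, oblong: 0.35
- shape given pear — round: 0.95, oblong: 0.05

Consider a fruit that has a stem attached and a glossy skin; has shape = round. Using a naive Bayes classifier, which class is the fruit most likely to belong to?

apple

apple: 0.35 × 0.65 × 0.35 × 0.65 = 0.05175625
pear: 0.65 × 0.05 × 0.4 × 0.95 = 0.01235
Highest score → apple.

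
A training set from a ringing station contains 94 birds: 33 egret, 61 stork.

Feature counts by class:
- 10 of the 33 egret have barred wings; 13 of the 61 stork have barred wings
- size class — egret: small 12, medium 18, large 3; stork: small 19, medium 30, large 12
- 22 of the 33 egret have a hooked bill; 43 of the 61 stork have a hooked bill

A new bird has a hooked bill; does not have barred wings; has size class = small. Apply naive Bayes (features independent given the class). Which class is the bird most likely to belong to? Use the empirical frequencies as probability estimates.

egret: (33/94) × (23/33) × (12/33) × (22/33) ≈ 0.0593166
stork: (61/94) × (48/61) × (19/61) × (43/61) ≈ 0.112118
Highest score → stork.

stork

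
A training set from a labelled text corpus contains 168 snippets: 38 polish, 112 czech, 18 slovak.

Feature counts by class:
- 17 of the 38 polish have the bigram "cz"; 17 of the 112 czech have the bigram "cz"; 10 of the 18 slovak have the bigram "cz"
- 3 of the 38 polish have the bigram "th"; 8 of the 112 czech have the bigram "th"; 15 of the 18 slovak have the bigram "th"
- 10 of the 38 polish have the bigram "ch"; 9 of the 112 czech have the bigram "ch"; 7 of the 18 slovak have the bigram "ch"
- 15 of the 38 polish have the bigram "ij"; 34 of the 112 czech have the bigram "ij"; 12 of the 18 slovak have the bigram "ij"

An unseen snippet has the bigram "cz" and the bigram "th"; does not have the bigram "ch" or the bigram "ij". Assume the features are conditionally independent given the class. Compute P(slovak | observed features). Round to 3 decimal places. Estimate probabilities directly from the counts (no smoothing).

polish: (38/168) × (17/38) × (3/38) × (28/38) × (23/38) ≈ 0.00356284
czech: (112/168) × (17/112) × (8/112) × (103/112) × (78/112) ≈ 0.00462922
slovak: (18/168) × (10/18) × (15/18) × (11/18) × (6/18) ≈ 0.0101044
P(slovak | x) = 0.0101044 / 0.01829646 ≈ 0.552

0.552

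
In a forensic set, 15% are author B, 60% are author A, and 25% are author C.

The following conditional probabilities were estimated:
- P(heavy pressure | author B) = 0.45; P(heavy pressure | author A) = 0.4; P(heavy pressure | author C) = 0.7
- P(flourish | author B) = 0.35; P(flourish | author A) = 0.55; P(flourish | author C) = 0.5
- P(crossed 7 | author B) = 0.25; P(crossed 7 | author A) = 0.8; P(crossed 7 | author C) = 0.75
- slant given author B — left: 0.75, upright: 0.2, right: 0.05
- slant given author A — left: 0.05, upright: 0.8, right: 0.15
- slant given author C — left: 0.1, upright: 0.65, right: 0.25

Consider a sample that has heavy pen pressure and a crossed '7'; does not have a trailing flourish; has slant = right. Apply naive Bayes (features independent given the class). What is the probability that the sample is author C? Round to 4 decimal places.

0.5484

author B: 0.15 × 0.45 × (1−0.35) × 0.25 × 0.05 = 0.0005484375
author A: 0.6 × 0.4 × (1−0.55) × 0.8 × 0.15 = 0.01296
author C: 0.25 × 0.7 × (1−0.5) × 0.75 × 0.25 = 0.01640625
P(author C | x) = 0.01640625 / 0.0299146875 ≈ 0.5484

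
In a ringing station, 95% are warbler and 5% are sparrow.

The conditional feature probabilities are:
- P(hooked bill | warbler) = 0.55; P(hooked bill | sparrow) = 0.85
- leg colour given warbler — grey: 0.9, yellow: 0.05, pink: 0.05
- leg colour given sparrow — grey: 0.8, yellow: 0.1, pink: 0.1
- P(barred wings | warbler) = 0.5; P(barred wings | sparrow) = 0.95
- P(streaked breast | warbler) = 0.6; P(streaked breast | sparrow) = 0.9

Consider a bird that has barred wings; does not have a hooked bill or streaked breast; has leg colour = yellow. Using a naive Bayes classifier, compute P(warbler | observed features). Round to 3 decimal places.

warbler: 0.95 × (1−0.55) × 0.05 × 0.5 × (1−0.6) = 0.004275
sparrow: 0.05 × (1−0.85) × 0.1 × 0.95 × (1−0.9) = 0.00007125
P(warbler | x) = 0.004275 / 0.00434625 ≈ 0.984

0.984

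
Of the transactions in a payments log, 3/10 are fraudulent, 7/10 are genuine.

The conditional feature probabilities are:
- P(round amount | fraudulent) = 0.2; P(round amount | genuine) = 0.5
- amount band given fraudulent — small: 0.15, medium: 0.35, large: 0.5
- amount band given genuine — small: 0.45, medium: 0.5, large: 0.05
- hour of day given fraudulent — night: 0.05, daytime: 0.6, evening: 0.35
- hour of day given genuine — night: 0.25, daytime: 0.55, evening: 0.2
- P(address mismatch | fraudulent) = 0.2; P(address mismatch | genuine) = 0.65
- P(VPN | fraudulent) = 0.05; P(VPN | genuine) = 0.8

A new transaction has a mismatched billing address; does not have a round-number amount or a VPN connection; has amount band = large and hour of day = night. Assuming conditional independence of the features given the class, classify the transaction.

fraudulent

fraudulent: 0.3 × (1−0.2) × 0.5 × 0.05 × 0.2 × (1−0.05) = 0.00114
genuine: 0.7 × (1−0.5) × 0.05 × 0.25 × 0.65 × (1−0.8) = 0.00056875
Highest score → fraudulent.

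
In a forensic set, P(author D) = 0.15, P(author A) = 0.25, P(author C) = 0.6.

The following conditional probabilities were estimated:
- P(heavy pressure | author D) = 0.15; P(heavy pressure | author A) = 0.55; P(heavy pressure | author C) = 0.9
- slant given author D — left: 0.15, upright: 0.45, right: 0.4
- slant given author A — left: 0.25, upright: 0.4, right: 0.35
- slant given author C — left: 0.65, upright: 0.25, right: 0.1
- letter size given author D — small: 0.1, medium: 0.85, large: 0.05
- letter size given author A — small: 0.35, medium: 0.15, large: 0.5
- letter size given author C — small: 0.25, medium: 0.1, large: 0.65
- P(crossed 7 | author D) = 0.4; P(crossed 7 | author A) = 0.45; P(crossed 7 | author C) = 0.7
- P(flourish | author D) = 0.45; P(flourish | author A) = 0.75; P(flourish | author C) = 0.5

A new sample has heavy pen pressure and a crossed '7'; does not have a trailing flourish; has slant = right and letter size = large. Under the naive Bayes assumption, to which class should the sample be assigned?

author C

author D: 0.15 × 0.15 × 0.4 × 0.05 × 0.4 × (1−0.45) = 0.000099
author A: 0.25 × 0.55 × 0.35 × 0.5 × 0.45 × (1−0.75) = 0.00270703125
author C: 0.6 × 0.9 × 0.1 × 0.65 × 0.7 × (1−0.5) = 0.012285
Highest score → author C.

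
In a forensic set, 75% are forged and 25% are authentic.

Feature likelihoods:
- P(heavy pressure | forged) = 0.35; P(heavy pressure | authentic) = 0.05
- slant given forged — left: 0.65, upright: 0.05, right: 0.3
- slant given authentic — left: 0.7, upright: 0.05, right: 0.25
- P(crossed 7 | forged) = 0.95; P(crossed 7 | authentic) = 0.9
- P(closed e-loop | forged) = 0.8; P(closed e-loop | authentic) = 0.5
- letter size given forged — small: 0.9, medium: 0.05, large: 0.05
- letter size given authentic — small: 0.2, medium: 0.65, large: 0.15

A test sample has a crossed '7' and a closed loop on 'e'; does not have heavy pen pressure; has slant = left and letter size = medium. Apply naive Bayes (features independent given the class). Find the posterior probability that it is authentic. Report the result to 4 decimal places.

0.8015

forged: 0.75 × (1−0.35) × 0.65 × 0.95 × 0.8 × 0.05 = 0.01204125
authentic: 0.25 × (1−0.05) × 0.7 × 0.9 × 0.5 × 0.65 = 0.048628125
P(authentic | x) = 0.048628125 / 0.060669375 ≈ 0.8015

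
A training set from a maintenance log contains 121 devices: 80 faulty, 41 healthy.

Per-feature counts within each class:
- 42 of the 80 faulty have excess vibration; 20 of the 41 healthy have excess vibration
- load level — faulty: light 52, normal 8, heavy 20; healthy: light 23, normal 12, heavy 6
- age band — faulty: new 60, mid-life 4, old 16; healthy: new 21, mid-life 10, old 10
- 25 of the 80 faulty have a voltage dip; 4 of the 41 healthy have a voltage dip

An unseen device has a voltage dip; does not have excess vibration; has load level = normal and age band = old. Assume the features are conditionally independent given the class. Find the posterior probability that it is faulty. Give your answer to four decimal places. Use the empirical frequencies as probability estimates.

0.6189

faulty: (80/121) × (38/80) × (8/80) × (16/80) × (25/80) ≈ 0.00196281
healthy: (41/121) × (21/41) × (12/41) × (10/41) × (4/41) ≈ 0.00120871
P(faulty | x) = 0.00196281 / 0.00317152 ≈ 0.6189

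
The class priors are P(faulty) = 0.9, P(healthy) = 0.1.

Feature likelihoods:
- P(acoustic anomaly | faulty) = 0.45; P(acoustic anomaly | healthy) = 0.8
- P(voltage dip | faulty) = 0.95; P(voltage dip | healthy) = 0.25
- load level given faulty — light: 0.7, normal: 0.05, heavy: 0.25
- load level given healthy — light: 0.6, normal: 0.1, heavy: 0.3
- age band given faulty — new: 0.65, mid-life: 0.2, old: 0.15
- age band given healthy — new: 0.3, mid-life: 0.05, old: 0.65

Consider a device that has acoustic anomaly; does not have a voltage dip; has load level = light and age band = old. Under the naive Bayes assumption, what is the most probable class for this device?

faulty: 0.9 × 0.45 × (1−0.95) × 0.7 × 0.15 = 0.00212625
healthy: 0.1 × 0.8 × (1−0.25) × 0.6 × 0.65 = 0.0234
Highest score → healthy.

healthy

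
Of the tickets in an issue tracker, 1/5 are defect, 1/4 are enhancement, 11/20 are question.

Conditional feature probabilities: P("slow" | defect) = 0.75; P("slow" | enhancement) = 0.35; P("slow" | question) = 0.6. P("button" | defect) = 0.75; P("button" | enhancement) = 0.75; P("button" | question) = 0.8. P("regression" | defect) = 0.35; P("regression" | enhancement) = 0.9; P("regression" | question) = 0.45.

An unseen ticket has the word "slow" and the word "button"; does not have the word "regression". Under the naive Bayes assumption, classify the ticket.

defect: 0.2 × 0.75 × 0.75 × (1−0.35) = 0.073125
enhancement: 0.25 × 0.35 × 0.75 × (1−0.9) = 0.0065625
question: 0.55 × 0.6 × 0.8 × (1−0.45) = 0.1452
Highest score → question.

question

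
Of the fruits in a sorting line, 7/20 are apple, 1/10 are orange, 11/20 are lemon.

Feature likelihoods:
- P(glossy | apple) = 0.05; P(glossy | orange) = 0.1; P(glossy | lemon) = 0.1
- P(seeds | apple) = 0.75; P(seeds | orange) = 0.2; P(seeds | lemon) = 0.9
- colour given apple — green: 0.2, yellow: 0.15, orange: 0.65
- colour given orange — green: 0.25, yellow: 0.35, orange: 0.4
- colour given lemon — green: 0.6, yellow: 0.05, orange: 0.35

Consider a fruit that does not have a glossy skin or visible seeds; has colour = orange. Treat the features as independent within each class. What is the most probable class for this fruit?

apple

apple: 0.35 × (1−0.05) × (1−0.75) × 0.65 = 0.05403125
orange: 0.1 × (1−0.1) × (1−0.2) × 0.4 = 0.0288
lemon: 0.55 × (1−0.1) × (1−0.9) × 0.35 = 0.017325
Highest score → apple.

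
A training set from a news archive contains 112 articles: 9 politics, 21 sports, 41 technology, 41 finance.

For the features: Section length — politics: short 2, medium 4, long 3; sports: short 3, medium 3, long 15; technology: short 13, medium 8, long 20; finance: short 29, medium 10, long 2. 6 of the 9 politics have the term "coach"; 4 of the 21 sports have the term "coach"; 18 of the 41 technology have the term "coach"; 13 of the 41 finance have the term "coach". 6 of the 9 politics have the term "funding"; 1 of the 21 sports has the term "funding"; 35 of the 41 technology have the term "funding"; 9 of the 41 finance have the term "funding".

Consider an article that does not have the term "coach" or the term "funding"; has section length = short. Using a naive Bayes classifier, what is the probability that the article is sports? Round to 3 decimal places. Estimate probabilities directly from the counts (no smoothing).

0.121

politics: (9/112) × (2/9) × (3/9) × (3/9) ≈ 0.00198413
sports: (21/112) × (3/21) × (17/21) × (20/21) ≈ 0.0206511
technology: (41/112) × (13/41) × (23/41) × (6/41) ≈ 0.00952877
finance: (41/112) × (29/41) × (28/41) × (32/41) ≈ 0.138013
P(sports | x) = 0.0206511 / 0.170177 ≈ 0.121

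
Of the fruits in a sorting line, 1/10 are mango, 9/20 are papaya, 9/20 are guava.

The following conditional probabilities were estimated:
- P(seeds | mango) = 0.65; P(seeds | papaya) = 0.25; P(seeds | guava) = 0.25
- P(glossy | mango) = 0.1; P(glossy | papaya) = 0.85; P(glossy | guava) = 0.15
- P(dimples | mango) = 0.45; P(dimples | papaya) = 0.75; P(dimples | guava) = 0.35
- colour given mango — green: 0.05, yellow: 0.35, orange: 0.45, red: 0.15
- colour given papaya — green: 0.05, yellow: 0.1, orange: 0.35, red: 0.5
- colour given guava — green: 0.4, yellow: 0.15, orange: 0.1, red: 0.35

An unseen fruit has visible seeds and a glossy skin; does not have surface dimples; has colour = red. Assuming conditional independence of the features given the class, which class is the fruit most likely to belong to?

papaya

mango: 0.1 × 0.65 × 0.1 × (1−0.45) × 0.15 = 0.00053625
papaya: 0.45 × 0.25 × 0.85 × (1−0.75) × 0.5 = 0.011953125
guava: 0.45 × 0.25 × 0.15 × (1−0.35) × 0.35 = 0.0038390625
Highest score → papaya.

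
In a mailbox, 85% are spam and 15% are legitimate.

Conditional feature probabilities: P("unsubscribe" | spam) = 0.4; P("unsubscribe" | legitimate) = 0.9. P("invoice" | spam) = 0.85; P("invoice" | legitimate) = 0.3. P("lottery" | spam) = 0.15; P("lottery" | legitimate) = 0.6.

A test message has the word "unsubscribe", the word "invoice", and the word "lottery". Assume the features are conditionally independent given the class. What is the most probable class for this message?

spam: 0.85 × 0.4 × 0.85 × 0.15 = 0.04335
legitimate: 0.15 × 0.9 × 0.3 × 0.6 = 0.0243
Highest score → spam.

spam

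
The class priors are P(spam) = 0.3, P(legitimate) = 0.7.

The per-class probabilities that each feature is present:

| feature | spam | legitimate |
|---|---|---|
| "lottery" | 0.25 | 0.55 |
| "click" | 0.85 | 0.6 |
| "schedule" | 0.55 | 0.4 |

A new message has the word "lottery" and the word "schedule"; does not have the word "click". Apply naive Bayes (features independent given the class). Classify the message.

spam: 0.3 × 0.25 × (1−0.85) × 0.55 = 0.0061875
legitimate: 0.7 × 0.55 × (1−0.6) × 0.4 = 0.0616
Highest score → legitimate.

legitimate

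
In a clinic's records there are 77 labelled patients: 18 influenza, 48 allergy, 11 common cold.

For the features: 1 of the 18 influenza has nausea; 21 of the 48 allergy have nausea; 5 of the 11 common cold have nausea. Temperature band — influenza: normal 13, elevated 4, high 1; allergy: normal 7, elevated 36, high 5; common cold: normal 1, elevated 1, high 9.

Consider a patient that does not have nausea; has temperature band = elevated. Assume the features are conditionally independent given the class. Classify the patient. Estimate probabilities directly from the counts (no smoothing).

allergy

influenza: (18/77) × (17/18) × (4/18) ≈ 0.049062
allergy: (48/77) × (27/48) × (36/48) ≈ 0.262987
common cold: (11/77) × (6/11) × (1/11) ≈ 0.00708383
Highest score → allergy.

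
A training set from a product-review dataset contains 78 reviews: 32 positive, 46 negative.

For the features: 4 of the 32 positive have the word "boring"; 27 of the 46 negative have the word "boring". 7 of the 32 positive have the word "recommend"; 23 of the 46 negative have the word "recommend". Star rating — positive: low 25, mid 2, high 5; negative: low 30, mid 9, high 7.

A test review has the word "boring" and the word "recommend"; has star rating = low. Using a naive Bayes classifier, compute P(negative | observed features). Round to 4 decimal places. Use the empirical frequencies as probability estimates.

positive: (32/78) × (4/32) × (7/32) × (25/32) ≈ 0.00876402
negative: (46/78) × (27/46) × (23/46) × (30/46) ≈ 0.112876
P(negative | x) = 0.112876 / 0.12164002 ≈ 0.9280

0.9280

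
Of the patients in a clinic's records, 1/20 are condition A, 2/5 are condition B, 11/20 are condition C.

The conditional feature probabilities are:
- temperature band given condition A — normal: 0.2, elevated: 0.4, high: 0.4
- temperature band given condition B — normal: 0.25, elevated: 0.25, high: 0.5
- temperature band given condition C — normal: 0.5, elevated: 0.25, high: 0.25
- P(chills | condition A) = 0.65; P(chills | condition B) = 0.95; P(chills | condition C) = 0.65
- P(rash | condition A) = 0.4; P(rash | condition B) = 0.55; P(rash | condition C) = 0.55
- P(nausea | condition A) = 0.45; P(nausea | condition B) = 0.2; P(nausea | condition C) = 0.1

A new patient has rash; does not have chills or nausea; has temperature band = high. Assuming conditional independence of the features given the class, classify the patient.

condition A: 0.05 × 0.4 × (1−0.65) × 0.4 × (1−0.45) = 0.00154
condition B: 0.4 × 0.5 × (1−0.95) × 0.55 × (1−0.2) = 0.0044
condition C: 0.55 × 0.25 × (1−0.65) × 0.55 × (1−0.1) = 0.023821875
Highest score → condition C.

condition C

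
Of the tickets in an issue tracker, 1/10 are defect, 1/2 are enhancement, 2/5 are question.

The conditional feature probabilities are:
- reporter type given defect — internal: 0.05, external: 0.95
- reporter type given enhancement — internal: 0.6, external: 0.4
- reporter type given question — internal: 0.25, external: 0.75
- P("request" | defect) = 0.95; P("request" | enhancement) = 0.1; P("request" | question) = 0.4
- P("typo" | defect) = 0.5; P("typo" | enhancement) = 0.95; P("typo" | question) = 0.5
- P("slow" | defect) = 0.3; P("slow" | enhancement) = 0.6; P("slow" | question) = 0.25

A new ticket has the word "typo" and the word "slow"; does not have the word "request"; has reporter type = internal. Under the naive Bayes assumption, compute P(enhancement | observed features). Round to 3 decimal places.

0.953

defect: 0.1 × 0.05 × (1−0.95) × 0.5 × 0.3 = 0.0000375
enhancement: 0.5 × 0.6 × (1−0.1) × 0.95 × 0.6 = 0.1539
question: 0.4 × 0.25 × (1−0.4) × 0.5 × 0.25 = 0.0075
P(enhancement | x) = 0.1539 / 0.1614375 ≈ 0.953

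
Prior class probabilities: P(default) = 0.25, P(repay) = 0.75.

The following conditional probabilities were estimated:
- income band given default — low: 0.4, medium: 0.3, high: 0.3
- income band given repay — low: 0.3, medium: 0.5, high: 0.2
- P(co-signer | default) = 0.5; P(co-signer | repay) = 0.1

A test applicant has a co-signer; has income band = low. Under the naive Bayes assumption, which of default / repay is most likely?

default: 0.25 × 0.4 × 0.5 = 0.05
repay: 0.75 × 0.3 × 0.1 = 0.0225
Highest score → default.

default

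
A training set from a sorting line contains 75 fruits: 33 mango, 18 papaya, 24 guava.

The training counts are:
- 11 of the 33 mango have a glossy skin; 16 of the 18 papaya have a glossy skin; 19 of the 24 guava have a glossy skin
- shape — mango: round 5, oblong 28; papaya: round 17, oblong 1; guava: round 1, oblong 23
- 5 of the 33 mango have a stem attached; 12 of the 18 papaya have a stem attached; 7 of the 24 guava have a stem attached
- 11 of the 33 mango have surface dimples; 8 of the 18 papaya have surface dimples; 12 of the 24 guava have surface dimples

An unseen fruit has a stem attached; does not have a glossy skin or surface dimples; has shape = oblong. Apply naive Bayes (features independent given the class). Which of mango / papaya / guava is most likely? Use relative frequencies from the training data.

mango

mango: (33/75) × (22/33) × (28/33) × (5/33) × (22/33) ≈ 0.0251403
papaya: (18/75) × (2/18) × (1/18) × (12/18) × (10/18) ≈ 0.000548697
guava: (24/75) × (5/24) × (23/24) × (7/24) × (12/24) ≈ 0.00931713
Highest score → mango.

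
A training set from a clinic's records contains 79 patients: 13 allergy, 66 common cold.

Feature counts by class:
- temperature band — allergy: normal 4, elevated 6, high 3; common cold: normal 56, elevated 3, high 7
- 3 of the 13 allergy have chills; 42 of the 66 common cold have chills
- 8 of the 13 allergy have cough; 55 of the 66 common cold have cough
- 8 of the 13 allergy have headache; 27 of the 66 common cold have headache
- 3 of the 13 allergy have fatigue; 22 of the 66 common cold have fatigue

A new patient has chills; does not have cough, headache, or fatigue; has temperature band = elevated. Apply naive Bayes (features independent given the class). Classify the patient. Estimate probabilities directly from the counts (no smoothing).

allergy: (13/79) × (6/13) × (3/13) × (5/13) × (5/13) × (10/13) ≈ 0.0019944
common cold: (66/79) × (3/66) × (42/66) × (11/66) × (39/66) × (44/66) ≈ 0.00158664
Highest score → allergy.

allergy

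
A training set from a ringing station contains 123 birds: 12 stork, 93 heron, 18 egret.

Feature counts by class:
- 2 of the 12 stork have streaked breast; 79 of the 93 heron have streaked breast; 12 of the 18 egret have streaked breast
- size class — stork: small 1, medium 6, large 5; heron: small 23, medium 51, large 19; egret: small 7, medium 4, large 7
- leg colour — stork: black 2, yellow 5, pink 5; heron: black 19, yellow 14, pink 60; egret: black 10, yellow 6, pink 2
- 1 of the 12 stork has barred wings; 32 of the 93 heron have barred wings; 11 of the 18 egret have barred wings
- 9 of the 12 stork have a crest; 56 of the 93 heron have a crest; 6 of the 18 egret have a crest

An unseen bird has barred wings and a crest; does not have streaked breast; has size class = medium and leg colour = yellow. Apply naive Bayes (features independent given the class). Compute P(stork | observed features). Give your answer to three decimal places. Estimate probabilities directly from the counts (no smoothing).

0.283

stork: (12/123) × (10/12) × (6/12) × (5/12) × (1/12) × (9/12) ≈ 0.0010586
heron: (93/123) × (14/93) × (51/93) × (14/93) × (32/93) × (56/93) ≈ 0.00194683
egret: (18/123) × (6/18) × (4/18) × (6/18) × (11/18) × (6/18) ≈ 0.000736057
P(stork | x) = 0.0010586 / 0.003741487 ≈ 0.283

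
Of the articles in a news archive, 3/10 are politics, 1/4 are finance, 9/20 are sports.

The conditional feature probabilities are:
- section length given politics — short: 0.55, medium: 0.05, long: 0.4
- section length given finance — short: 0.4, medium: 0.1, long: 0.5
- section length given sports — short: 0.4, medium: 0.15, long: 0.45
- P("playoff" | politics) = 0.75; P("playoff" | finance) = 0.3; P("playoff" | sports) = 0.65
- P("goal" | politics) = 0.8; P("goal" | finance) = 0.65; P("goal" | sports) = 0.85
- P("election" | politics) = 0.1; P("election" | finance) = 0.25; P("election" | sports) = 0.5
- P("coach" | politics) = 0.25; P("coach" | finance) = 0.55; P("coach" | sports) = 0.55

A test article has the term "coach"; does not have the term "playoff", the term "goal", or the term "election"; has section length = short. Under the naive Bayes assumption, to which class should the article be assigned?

finance

politics: 0.3 × 0.55 × (1−0.75) × (1−0.8) × (1−0.1) × 0.25 = 0.00185625
finance: 0.25 × 0.4 × (1−0.3) × (1−0.65) × (1−0.25) × 0.55 = 0.01010625
sports: 0.45 × 0.4 × (1−0.65) × (1−0.85) × (1−0.5) × 0.55 = 0.00259875
Highest score → finance.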